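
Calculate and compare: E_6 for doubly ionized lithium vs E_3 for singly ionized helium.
He⁺ at n = 3 (E = -6.046978 eV)

Using E_n = -13.6057 Z² / n² eV:

Li²⁺ (Z = 3) at n = 6:
E = -13.6057 × 3² / 6² = -13.6057 × 9 / 36 = -3.401425000 eV

He⁺ (Z = 2) at n = 3:
E = -13.6057 × 2² / 3² = -13.6057 × 4 / 9 = -6.046977778 eV

Since -6.046977778 eV < -3.401425000 eV,
He⁺ at n = 3 is more tightly bound (requires more energy to ionize).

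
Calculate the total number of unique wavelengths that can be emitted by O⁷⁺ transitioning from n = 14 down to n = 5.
45

The electron can occupy levels n = 5, 6, ..., 14 during de-excitation — that is m = 14 - 5 + 1 = 10 distinct levels.

The number of distinct spectral lines equals the number of ways to choose 2 of these m levels (each pair gives one possible emission transition):

Number of lines = m(m-1)/2 = 10×9/2 = 45

These correspond to all possible transitions between the 10 levels:
14 → 13, 14 → 12, 14 → 11, 14 → 10, 14 → 9, 14 → 8, 14 → 7, 14 → 6...

Each transition produces a photon with a unique energy (and thus wavelength). This count does not depend on Z.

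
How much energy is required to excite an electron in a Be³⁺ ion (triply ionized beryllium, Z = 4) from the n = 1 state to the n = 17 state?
216.9379 eV

The energy levels of a hydrogen-like atom are E_n = -13.6057 Z² eV / n².

Energy at n = 1: E_1 = -13.6057 × 4² / 1² = -217.6912000 eV
Energy at n = 17: E_17 = -13.6057 × 4² / 17² = -0.7532567 eV

The excitation energy is the difference:
ΔE = E_17 - E_1
ΔE = -0.7532567 - (-217.6912000)
ΔE = 216.9379 eV

Since this is positive, energy must be absorbed (photon absorption).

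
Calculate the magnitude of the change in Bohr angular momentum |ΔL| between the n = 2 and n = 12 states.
1.05e-33 J·s (or 10ℏ)

In the Bohr model, L_n = nℏ where ℏ = 1.0546e-34 J·s.

L_12 = 12ℏ = 1.2655e-33 J·s
L_2 = 2ℏ = 2.1092e-34 J·s

ΔL = L_12 - L_2 = (12 - 2)ℏ = 10ℏ
ΔL = 10 × 1.0546e-34 J·s = 1.05e-33 J·s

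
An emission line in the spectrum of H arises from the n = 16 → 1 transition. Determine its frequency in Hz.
3.277e+15 Hz

First, find the transition energy:
E_16 = -13.6057 / 16² = -0.05315 eV
E_1 = -13.6057 / 1² = -13.60570 eV
|ΔE| = |E_1 - E_16| = 13.55255 eV

Convert to Joules: E = 13.55255 eV × (1.602177 × 10⁻¹⁹ J/eV) = 2.17136e-18 J

Using E = hf:
f = E/h = 2.17136e-18 J / (6.62607 × 10⁻³⁴ J·s)
f = 3.277e+15 Hz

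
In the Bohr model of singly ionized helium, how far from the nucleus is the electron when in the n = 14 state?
5.18594 nm (or 51.85937 Å)

The Bohr radius formula is:
r_n = n² a₀ / Z

where a₀ = 0.05291772 nm is the Bohr radius.

For He⁺ (Z = 2) at n = 14:
r_14 = 14² × 0.05291772 nm / 2
r_14 = 196 × 0.05291772 nm / 2
r_14 = 10.371873 nm / 2
r_14 = 5.18594 nm

The electron orbits at approximately 5.18594 nm from the nucleus.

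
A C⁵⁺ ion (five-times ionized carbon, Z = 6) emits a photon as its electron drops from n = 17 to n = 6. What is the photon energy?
11.910872 eV

The energy levels are E_n = -13.6057 Z² eV / n².

Energy at n = 17: E_17 = -13.6057 × 6² / 17² = -1.694827682 eV
Energy at n = 6: E_6 = -13.6057 × 6² / 6² = -13.605700000 eV

For emission (electron falling to lower state), the photon energy is:
E_photon = E_17 - E_6 = |-1.694827682 - (-13.605700000)|
E_photon = 11.910872 eV

This energy is carried away by the emitted photon.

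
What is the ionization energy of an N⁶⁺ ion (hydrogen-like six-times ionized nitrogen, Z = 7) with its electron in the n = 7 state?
13.60570 eV

The ionization energy is the energy needed to remove the electron completely (n → ∞).

For a hydrogen-like ion with Z = 7, E_n = -13.6057 Z² / n² eV.

At n = 7: E_7 = -13.6057 × 7² / 7² = -13.60570000 eV
At n = ∞: E_∞ = 0 eV

Ionization energy = E_∞ - E_7 = 0 - (-13.60570000) = 13.60570000 eV
Ionization energy ≈ 13.60570 eV

This is also called the binding energy of the electron in state n = 7.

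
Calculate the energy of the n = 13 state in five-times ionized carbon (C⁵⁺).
-2.898256 eV

For hydrogen-like ions, the energy levels scale with Z²:
E_n = -13.6057 Z² / n² eV

For C⁵⁺ (Z = 6) at n = 13:
E_13 = -13.6057 × 6² / 13²
E_13 = -13.6057 × 36 / 169
E_13 = -489.8052 / 169
E_13 = -2.898256 eV

The energy is 36 times more negative than hydrogen at the same n due to the stronger nuclear charge.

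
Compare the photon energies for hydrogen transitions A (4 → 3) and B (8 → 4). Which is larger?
4 → 3

Calculate the energy for each transition:

Transition 4 → 3:
ΔE₁ = |E_3 - E_4| = |-13.6057/3² - (-13.6057/4²)|
ΔE₁ = |-1.5117444444 - (-0.8503562500)| = 0.6613882 eV

Transition 8 → 4:
ΔE₂ = |E_4 - E_8| = |-13.6057/4² - (-13.6057/8²)|
ΔE₂ = |-0.8503562500 - (-0.2125890625)| = 0.6377672 eV

Since 0.6613882 eV > 0.6377672 eV, the transition 4 → 3 emits the more energetic photon.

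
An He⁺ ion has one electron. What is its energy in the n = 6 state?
-1.5117 eV

For hydrogen-like ions, the energy levels scale with Z²:
E_n = -13.6057 Z² / n² eV

For He⁺ (Z = 2) at n = 6:
E_6 = -13.6057 × 2² / 6²
E_6 = -13.6057 × 4 / 36
E_6 = -54.4228 / 36
E_6 = -1.5117 eV

The energy is 4 times more negative than hydrogen at the same n due to the stronger nuclear charge.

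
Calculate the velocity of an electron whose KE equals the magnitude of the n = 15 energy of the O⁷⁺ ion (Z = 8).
1.1668e+06 m/s (or 0.3892% of c)

The binding energy at n = 15 for O⁷⁺ is:
E_15 = -13.6057 × 8²/15² = -3.8700658 eV
|E_15| = 3.8700658 eV

Convert to Joules:
KE = 3.8700658 eV × (1.602177 × 10⁻¹⁹ J/eV) = 6.200530e-19 J

Using KE = ½mv²:
v = √(2·KE/m_e)
v = √(2 × 6.200530e-19 J / 9.10938 × 10⁻³¹ kg)
v = 1.1668e+06 m/s

This is approximately 0.3892% the speed of light.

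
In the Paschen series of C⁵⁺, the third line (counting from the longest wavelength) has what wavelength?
30.38 nm

The lines of a series are numbered from the longest wavelength (smallest ΔE) outward; the third line is the transition from n = n_f + 3 to n_f.
The Paschen series has all transitions ending at n_f = 3.

For C⁵⁺ (Z = 6), the third line (γ-line) is the jump from n = 6 to n = 3:
E_6 = -13.6057 × 6² / 6² = -13.6057 eV
E_3 = -13.6057 × 6² / 3² = -54.4228 eV
ΔE = E_6 - E_3 = 40.8171 eV

λ = hc/E = 1239.84 eV·nm / 40.8171 eV
λ = 30.38 nm

This is the γ-line of the Paschen series in C⁵⁺.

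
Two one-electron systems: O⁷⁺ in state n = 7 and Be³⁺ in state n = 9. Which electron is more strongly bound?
O⁷⁺ at n = 7 (E = -17.770710 eV)

Using E_n = -13.6057 Z² / n² eV:

O⁷⁺ (Z = 8) at n = 7:
E = -13.6057 × 8² / 7² = -13.6057 × 64 / 49 = -17.770710204 eV

Be³⁺ (Z = 4) at n = 9:
E = -13.6057 × 4² / 9² = -13.6057 × 16 / 81 = -2.687545679 eV

Since -17.770710204 eV < -2.687545679 eV,
O⁷⁺ at n = 7 is more tightly bound (requires more energy to ionize).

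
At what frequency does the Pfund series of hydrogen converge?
1.31594e+14 Hz

The series limit corresponds to the transition from n = ∞ to n = 5.
This is the highest energy (shortest wavelength) transition in the Pfund series.

E_∞ = 0 eV
E_5 = -13.6057 / 5² = -0.544228000 eV

Energy at series limit:
ΔE = E_∞ - E_5 = 0 - (-0.544228000) = 0.544228000 eV
E = 0.544228000 eV × (1.602177 × 10⁻¹⁹ J/eV) = 8.7194958e-20 J
f = E/h = 8.7194958e-20 J / (6.62607 × 10⁻³⁴ J·s) = 1.31594e+14 Hz

This energy equals the ionization energy from the n = 5 state of hydrogen.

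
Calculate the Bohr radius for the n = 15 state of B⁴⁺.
2.381297 nm (or 23.812974 Å)

The Bohr radius formula is:
r_n = n² a₀ / Z

where a₀ = 0.052917721 nm is the Bohr radius.

For B⁴⁺ (Z = 5) at n = 15:
r_15 = 15² × 0.052917721 nm / 5
r_15 = 225 × 0.052917721 nm / 5
r_15 = 11.9064872 nm / 5
r_15 = 2.381297 nm

The electron orbits at approximately 2.381297 nm from the nucleus.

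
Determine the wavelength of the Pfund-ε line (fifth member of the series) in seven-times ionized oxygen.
47.462 nm

The lines of a series are numbered from the longest wavelength (smallest ΔE) outward; the fifth line is the transition from n = n_f + 5 to n_f.
The Pfund series has all transitions ending at n_f = 5.

For O⁷⁺ (Z = 8), the fifth line (ε-line) is the jump from n = 10 to n = 5:
E_10 = -13.6057 × 8² / 10² = -8.70765 eV
E_5 = -13.6057 × 8² / 5² = -34.83059 eV
ΔE = E_10 - E_5 = 26.12294 eV

λ = hc/E = 1239.84 eV·nm / 26.12294 eV
λ = 47.462 nm

This is the ε-line of the Pfund series in O⁷⁺.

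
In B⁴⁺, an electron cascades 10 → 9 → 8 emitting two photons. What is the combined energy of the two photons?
1.9133 eV

The energy levels of B⁴⁺ are E_n = -13.6057 × 5² / n² eV.

First transition (10 → 9):
ΔE₁ = |E_9 - E_10|
ΔE₁ = |-4.1992901235 - (-3.4014250000)| = 0.7978651 eV

Second transition (9 → 8):
ΔE₂ = |E_8 - E_9|
ΔE₂ = |-5.3147265625 - (-4.1992901235)| = 1.1154364 eV

Total energy released:
E_total = ΔE₁ + ΔE₂ = 0.7978651 + 1.1154364 = 1.9133 eV

Note: This equals the direct transition 10 → 8: 1.9133 eV ✓
Energy is conserved regardless of the path taken.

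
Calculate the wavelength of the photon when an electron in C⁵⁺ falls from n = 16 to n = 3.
23.6117 nm

First, find the transition energy using E_n = -13.6057 Z² / n² eV:
E_16 = -13.6057 × 6² / 16² = -1.913302 eV
E_3 = -13.6057 × 6² / 3² = -54.422800 eV

Photon energy: |ΔE| = |E_3 - E_16| = 52.509498 eV

Convert to wavelength using E = hc/λ with hc = 1239.84 eV·nm:
λ = hc/E = 1239.84 eV·nm / 52.509498 eV
λ = 23.6117 nm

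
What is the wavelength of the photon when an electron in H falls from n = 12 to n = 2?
374.920511 nm

First, find the transition energy using E_n = -13.6057 / n² eV:
E_12 = -13.6057 / 12² = -0.0944840278 eV
E_2 = -13.6057 / 2² = -3.4014250000 eV

Photon energy: |ΔE| = |E_2 - E_12| = 3.3069409722 eV

Convert to wavelength using E = hc/λ with hc = 1239.84 eV·nm:
λ = hc/E = 1239.84 eV·nm / 3.3069409722 eV
λ = 374.920511 nm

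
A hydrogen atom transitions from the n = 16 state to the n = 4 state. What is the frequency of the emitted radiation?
1.93e+14 Hz

First, find the transition energy:
E_16 = -13.6057 / 16² = -0.053147 eV
E_4 = -13.6057 / 4² = -0.850356 eV
|ΔE| = |E_4 - E_16| = 0.797209 eV

Convert to Joules: E = 0.797209 eV × (1.602177 × 10⁻¹⁹ J/eV) = 1.2773e-19 J

Using E = hf:
f = E/h = 1.2773e-19 J / (6.62607 × 10⁻³⁴ J·s)
f = 1.93e+14 Hz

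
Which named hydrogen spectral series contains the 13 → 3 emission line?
Paschen series

The spectral series in hydrogen are named based on the final (lower) energy level:
- Lyman series: n_final = 1 (ultraviolet)
- Balmer series: n_final = 2 (visible/near-UV)
- Paschen series: n_final = 3 (infrared)
- Brackett series: n_final = 4 (infrared)
- Pfund series: n_final = 5 (far infrared)

Since this transition ends at n = 3, it belongs to the Paschen series.

For reference, this 13 → 3 line has photon energy
ΔE = 13.6057 eV × (1/3² - 1/13²) = 1.4312373439 eV,
corresponding to wavelength λ = hc/ΔE = 1239.84 eV·nm / 1.4312373439 eV = 866.271416 nm in the infrared region.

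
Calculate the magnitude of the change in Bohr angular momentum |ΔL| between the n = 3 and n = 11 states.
8.43657e-34 J·s (or 8ℏ)

In the Bohr model, L_n = nℏ where ℏ = 1.0545718e-34 J·s.

L_11 = 11ℏ = 1.1600290e-33 J·s
L_3 = 3ℏ = 3.1637154e-34 J·s

ΔL = L_11 - L_3 = (11 - 3)ℏ = 8ℏ
ΔL = 8 × 1.0545718e-34 J·s = 8.43657e-34 J·s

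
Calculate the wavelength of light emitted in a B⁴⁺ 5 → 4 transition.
162.0027 nm

First, find the transition energy using E_n = -13.6057 Z² / n² eV:
E_5 = -13.6057 × 5² / 5² = -13.60570000 eV
E_4 = -13.6057 × 5² / 4² = -21.25890625 eV

Photon energy: |ΔE| = |E_4 - E_5| = 7.65320625 eV

Convert to wavelength using E = hc/λ with hc = 1239.84 eV·nm:
λ = hc/E = 1239.84 eV·nm / 7.65320625 eV
λ = 162.0027 nm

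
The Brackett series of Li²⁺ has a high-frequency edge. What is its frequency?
1.85e+15 Hz

The series limit corresponds to the transition from n = ∞ to n = 4.
This is the highest energy (shortest wavelength) transition in the Brackett series.

E_∞ = 0 eV
E_4 = -13.6057 × 3² / 4² = -7.653206 eV

Energy at series limit:
ΔE = E_∞ - E_4 = 0 - (-7.653206) = 7.653206 eV
E = 7.653206 eV × (1.602177 × 10⁻¹⁹ J/eV) = 1.2262e-18 J
f = E/h = 1.2262e-18 J / (6.62607 × 10⁻³⁴ J·s) = 1.85e+15 Hz

This energy equals the ionization energy from the n = 4 state of Li²⁺.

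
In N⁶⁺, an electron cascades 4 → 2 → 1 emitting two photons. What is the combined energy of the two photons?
625.01184 eV

The energy levels of N⁶⁺ are E_n = -13.6057 × 7² / n² eV.

First transition (4 → 2):
ΔE₁ = |E_2 - E_4|
ΔE₁ = |-166.66982500000 - (-41.66745625000)| = 125.00236875 eV

Second transition (2 → 1):
ΔE₂ = |E_1 - E_2|
ΔE₂ = |-666.67930000000 - (-166.66982500000)| = 500.00947500 eV

Total energy released:
E_total = ΔE₁ + ΔE₂ = 125.00236875 + 500.00947500 = 625.01184 eV

Note: This equals the direct transition 4 → 1: 625.01184 eV ✓
Energy is conserved regardless of the path taken.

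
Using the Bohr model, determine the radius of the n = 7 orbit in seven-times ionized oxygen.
0.3241 nm (or 3.2412 Å)

The Bohr radius formula is:
r_n = n² a₀ / Z

where a₀ = 0.0529177 nm is the Bohr radius.

For O⁷⁺ (Z = 8) at n = 7:
r_7 = 7² × 0.0529177 nm / 8
r_7 = 49 × 0.0529177 nm / 8
r_7 = 2.59297 nm / 8
r_7 = 0.3241 nm

The electron orbits at approximately 0.3241 nm from the nucleus.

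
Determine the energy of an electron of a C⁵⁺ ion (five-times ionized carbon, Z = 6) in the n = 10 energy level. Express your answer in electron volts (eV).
-4.89805 eV

The energy levels of a hydrogen-like atom are given by:
E_n = -13.6057 Z² / n² eV  (with Z = 6 for C⁵⁺)

For n = 10:
E_10 = -13.6057 × 6² / 10²
E_10 = -13.6057 × 36 / 100
E_10 = -4.89805 eV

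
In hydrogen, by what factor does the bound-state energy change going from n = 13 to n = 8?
2.640625

Using E_n = -13.6057 Z² / n² eV with Z = 1:

E_8 = -13.6057 / 8² = -13.6057 / 64 = -0.21258906 eV
E_13 = -13.6057 / 13² = -13.6057 / 169 = -0.08050710 eV

The ratio is:
E_8/E_13 = (-0.21258906) / (-0.08050710)
E_8/E_13 = (-13.6057/64) / (-13.6057/169)
E_8/E_13 = 169/64
E_8/E_13 = 2.640625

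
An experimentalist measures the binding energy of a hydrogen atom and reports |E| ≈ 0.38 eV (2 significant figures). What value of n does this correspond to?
n = 6

The exact energy levels follow E_n = -13.6057 eV / n².

The measured value (-0.38 eV) is reported to only 2 significant figures, so we must test candidate n values and see which one matches to that precision.

Candidate energies:
  n = 4:  E = -13.6057/4² = -0.85036 eV
  n = 5:  E = -13.6057/5² = -0.54423 eV
  n = 6:  E = -13.6057/6² = -0.37794 eV  ← matches
  n = 7:  E = -13.6057/7² = -0.27767 eV
  n = 8:  E = -13.6057/8² = -0.21259 eV

Checking against the measurement of -0.38 eV (2 sig figs), only n = 6 agrees:
E_6 = -0.37794 eV, which rounds to -0.38 eV ✓

Therefore n = 6.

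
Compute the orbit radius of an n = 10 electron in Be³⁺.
1.3229 nm (or 13.2294 Å)

The Bohr radius formula is:
r_n = n² a₀ / Z

where a₀ = 0.0529177 nm is the Bohr radius.

For Be³⁺ (Z = 4) at n = 10:
r_10 = 10² × 0.0529177 nm / 4
r_10 = 100 × 0.0529177 nm / 4
r_10 = 5.29177 nm / 4
r_10 = 1.3229 nm

The electron orbits at approximately 1.3229 nm from the nucleus.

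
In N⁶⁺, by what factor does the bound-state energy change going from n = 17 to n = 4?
18.0625

Using E_n = -13.6057 Z² / n² eV with Z = 7:

E_4 = -13.6057 × 7² / 4² = -666.6793 / 16 = -41.667456250 eV
E_17 = -13.6057 × 7² / 17² = -666.6793 / 289 = -2.306848789 eV

The ratio is:
E_4/E_17 = (-41.667456250) / (-2.306848789)
E_4/E_17 = (-666.6793/16) / (-666.6793/289)
E_4/E_17 = 289/16
E_4/E_17 = 18.0625
(Note: the Z² factors cancel in the ratio.)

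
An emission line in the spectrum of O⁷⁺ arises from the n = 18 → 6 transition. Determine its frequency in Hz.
5.199e+15 Hz

First, find the transition energy:
E_18 = -13.6057 × 8² / 18² = -2.68754568 eV
E_6 = -13.6057 × 8² / 6² = -24.18791111 eV
|ΔE| = |E_6 - E_18| = 21.50036543 eV

Convert to Joules: E = 21.50036543 eV × (1.602177 × 10⁻¹⁹ J/eV) = 3.44474e-18 J

Using E = hf:
f = E/h = 3.44474e-18 J / (6.62607 × 10⁻³⁴ J·s)
f = 5.199e+15 Hz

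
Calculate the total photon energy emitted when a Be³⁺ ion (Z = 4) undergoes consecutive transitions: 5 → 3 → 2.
45.715 eV

The energy levels of Be³⁺ are E_n = -13.6057 × 4² / n² eV.

First transition (5 → 3):
ΔE₁ = |E_3 - E_5|
ΔE₁ = |-24.187911111 - (-8.707648000)| = 15.480263 eV

Second transition (3 → 2):
ΔE₂ = |E_2 - E_3|
ΔE₂ = |-54.422800000 - (-24.187911111)| = 30.234889 eV

Total energy released:
E_total = ΔE₁ + ΔE₂ = 15.480263 + 30.234889 = 45.715 eV

Note: This equals the direct transition 5 → 2: 45.715 eV ✓
Energy is conserved regardless of the path taken.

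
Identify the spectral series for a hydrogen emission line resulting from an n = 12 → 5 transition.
Pfund series

The spectral series in hydrogen are named based on the final (lower) energy level:
- Lyman series: n_final = 1 (ultraviolet)
- Balmer series: n_final = 2 (visible/near-UV)
- Paschen series: n_final = 3 (infrared)
- Brackett series: n_final = 4 (infrared)
- Pfund series: n_final = 5 (far infrared)

Since this transition ends at n = 5, it belongs to the Pfund series.

For reference, this 12 → 5 line has photon energy
ΔE = 13.6057 eV × (1/5² - 1/12²) = 0.449743972 eV,
corresponding to wavelength λ = hc/ΔE = 1239.84 eV·nm / 0.449743972 eV = 2756.768 nm in the far infrared region.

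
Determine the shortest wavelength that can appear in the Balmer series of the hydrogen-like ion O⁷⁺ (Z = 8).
5.70 nm

The series limit corresponds to the transition from n = ∞ to n = 2.
This is the highest energy (shortest wavelength) transition in the Balmer series.

E_∞ = 0 eV
E_2 = -13.6057 × 8² / 2² = -217.6912 eV

Energy at series limit:
ΔE = E_∞ - E_2 = 0 - (-217.6912) = 217.6912 eV
λ = hc/E = 1239.84 eV·nm / 217.6912 eV = 5.70 nm

This energy equals the ionization energy from the n = 2 state of O⁷⁺.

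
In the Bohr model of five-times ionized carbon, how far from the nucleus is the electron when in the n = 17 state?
2.5489 nm (or 25.4887 Å)

The Bohr radius formula is:
r_n = n² a₀ / Z

where a₀ = 0.0529177 nm is the Bohr radius.

For C⁵⁺ (Z = 6) at n = 17:
r_17 = 17² × 0.0529177 nm / 6
r_17 = 289 × 0.0529177 nm / 6
r_17 = 15.29322 nm / 6
r_17 = 2.5489 nm

The electron orbits at approximately 2.5489 nm from the nucleus.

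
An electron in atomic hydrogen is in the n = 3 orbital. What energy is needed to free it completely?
1.512 eV

The ionization energy is the energy needed to remove the electron completely (n → ∞).

For hydrogen, E_n = -13.6057 eV / n².

At n = 3: E_3 = -13.6057 / 3² = -1.511744 eV
At n = ∞: E_∞ = 0 eV

Ionization energy = E_∞ - E_3 = 0 - (-1.511744) = 1.511744 eV
Ionization energy ≈ 1.512 eV

This is also called the binding energy of the electron in state n = 3.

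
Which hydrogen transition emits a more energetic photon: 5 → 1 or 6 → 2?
5 → 1

Calculate the energy for each transition:

Transition 5 → 1:
ΔE₁ = |E_1 - E_5| = |-13.6057/1² - (-13.6057/5²)|
ΔE₁ = |-13.60570000000 - (-0.54422800000)| = 13.06147200 eV

Transition 6 → 2:
ΔE₂ = |E_2 - E_6| = |-13.6057/2² - (-13.6057/6²)|
ΔE₂ = |-3.40142500000 - (-0.37793611111)| = 3.02348889 eV

Since 13.06147200 eV > 3.02348889 eV, the transition 5 → 1 emits the more energetic photon.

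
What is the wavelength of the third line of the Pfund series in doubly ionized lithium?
415.392 nm

The lines of a series are numbered from the longest wavelength (smallest ΔE) outward; the third line is the transition from n = n_f + 3 to n_f.
The Pfund series has all transitions ending at n_f = 5.

For Li²⁺ (Z = 3), the third line (γ-line) is the jump from n = 8 to n = 5:
E_8 = -13.6057 × 3² / 8² = -1.9133016 eV
E_5 = -13.6057 × 3² / 5² = -4.8980520 eV
ΔE = E_8 - E_5 = 2.9847504 eV

λ = hc/E = 1239.84 eV·nm / 2.9847504 eV
λ = 415.392 nm

This is the γ-line of the Pfund series in Li²⁺.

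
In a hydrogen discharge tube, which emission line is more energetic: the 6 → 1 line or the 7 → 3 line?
6 → 1

Calculate the energy for each transition:

Transition 6 → 1:
ΔE₁ = |E_1 - E_6| = |-13.6057/1² - (-13.6057/6²)|
ΔE₁ = |-13.60570000000 - (-0.37793611111)| = 13.22776389 eV

Transition 7 → 3:
ΔE₂ = |E_3 - E_7| = |-13.6057/3² - (-13.6057/7²)|
ΔE₂ = |-1.51174444444 - (-0.27766734694)| = 1.23407710 eV

Since 13.22776389 eV > 1.23407710 eV, the transition 6 → 1 emits the more energetic photon.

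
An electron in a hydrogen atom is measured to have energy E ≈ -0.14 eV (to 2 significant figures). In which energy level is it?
n = 10

The exact energy levels follow E_n = -13.6057 eV / n².

The measured value (-0.14 eV) is reported to only 2 significant figures, so we must test candidate n values and see which one matches to that precision.

Candidate energies:
  n = 8:  E = -13.6057/8² = -0.21259 eV
  n = 9:  E = -13.6057/9² = -0.16797 eV
  n = 10:  E = -13.6057/10² = -0.13606 eV  ← matches
  n = 11:  E = -13.6057/11² = -0.11244 eV
  n = 12:  E = -13.6057/12² = -0.09448 eV

Checking against the measurement of -0.14 eV (2 sig figs), only n = 10 agrees:
E_10 = -0.13606 eV, which rounds to -0.14 eV ✓

Therefore n = 10.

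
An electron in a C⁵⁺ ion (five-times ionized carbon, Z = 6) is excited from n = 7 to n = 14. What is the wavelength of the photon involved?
165.3777 nm

First, find the transition energy using E_n = -13.6057 Z² / n² eV:
E_7 = -13.6057 × 6² / 7² = -9.99602449 eV
E_14 = -13.6057 × 6² / 14² = -2.49900612 eV

Photon energy: |ΔE| = |E_14 - E_7| = 7.49701837 eV

Convert to wavelength using E = hc/λ with hc = 1239.84 eV·nm:
λ = hc/E = 1239.84 eV·nm / 7.49701837 eV
λ = 165.3777 nm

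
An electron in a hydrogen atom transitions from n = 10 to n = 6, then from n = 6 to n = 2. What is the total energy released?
3.27 eV

The energy levels of hydrogen are E_n = -13.6057 / n² eV.

First transition (10 → 6):
ΔE₁ = |E_6 - E_10|
ΔE₁ = |-0.37793611 - (-0.13605700)| = 0.24188 eV

Second transition (6 → 2):
ΔE₂ = |E_2 - E_6|
ΔE₂ = |-3.40142500 - (-0.37793611)| = 3.02349 eV

Total energy released:
E_total = ΔE₁ + ΔE₂ = 0.24188 + 3.02349 = 3.27 eV

Note: This equals the direct transition 10 → 2: 3.27 eV ✓
Energy is conserved regardless of the path taken.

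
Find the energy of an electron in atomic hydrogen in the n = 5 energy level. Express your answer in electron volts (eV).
-0.54 eV

The energy levels of a hydrogen-like atom are given by:
E_n = -13.6057 eV / n²

For n = 5:
E_5 = -13.6057 eV / 5²
E_5 = -13.6057 eV / 25
E_5 = -0.54 eV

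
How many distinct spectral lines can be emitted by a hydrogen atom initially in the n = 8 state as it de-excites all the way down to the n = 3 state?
15

The electron can occupy levels n = 3, 4, ..., 8 during de-excitation — that is m = 8 - 3 + 1 = 6 distinct levels.

The number of distinct spectral lines equals the number of ways to choose 2 of these m levels (each pair gives one possible emission transition):

Number of lines = m(m-1)/2 = 6×5/2 = 15

These correspond to all possible transitions between the 6 levels:
8 → 7, 8 → 6, 8 → 5, 8 → 4, 8 → 3, 7 → 6, 7 → 5, 7 → 4...

Each transition produces a photon with a unique energy (and thus wavelength). This count does not depend on Z.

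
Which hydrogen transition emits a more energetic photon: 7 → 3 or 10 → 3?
10 → 3

Calculate the energy for each transition:

Transition 7 → 3:
ΔE₁ = |E_3 - E_7| = |-13.6057/3² - (-13.6057/7²)|
ΔE₁ = |-1.5117444444 - (-0.2776673469)| = 1.2340771 eV

Transition 10 → 3:
ΔE₂ = |E_3 - E_10| = |-13.6057/3² - (-13.6057/10²)|
ΔE₂ = |-1.5117444444 - (-0.1360570000)| = 1.3756874 eV

Since 1.3756874 eV > 1.2340771 eV, the transition 10 → 3 emits the more energetic photon.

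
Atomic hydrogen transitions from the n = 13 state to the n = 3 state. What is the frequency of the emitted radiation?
3.46072e+14 Hz

First, find the transition energy:
E_13 = -13.6057 / 13² = -0.08050710 eV
E_3 = -13.6057 / 3² = -1.51174444 eV
|ΔE| = |E_3 - E_13| = 1.43123734 eV

Convert to Joules: E = 1.43123734 eV × (1.602177 × 10⁻¹⁹ J/eV) = 2.2930955e-19 J

Using E = hf:
f = E/h = 2.2930955e-19 J / (6.62607 × 10⁻³⁴ J·s)
f = 3.46072e+14 Hz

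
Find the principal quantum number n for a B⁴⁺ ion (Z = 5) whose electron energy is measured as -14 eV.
n = 5

The exact energy levels follow E_n = -13.6057 Z² / n² eV with Z = 5.

The measured value (-14 eV) is reported to only 2 significant figures, so we must test candidate n values and see which one matches to that precision.

Candidate energies:
  n = 3:  E = -13.6057 × 5² / 3² = -37.79361 eV
  n = 4:  E = -13.6057 × 5² / 4² = -21.25891 eV
  n = 5:  E = -13.6057 × 5² / 5² = -13.60570 eV  ← matches
  n = 6:  E = -13.6057 × 5² / 6² = -9.44840 eV
  n = 7:  E = -13.6057 × 5² / 7² = -6.94168 eV

Checking against the measurement of -14 eV (2 sig figs), only n = 5 agrees:
E_5 = -13.60570 eV, which rounds to -14 eV ✓

Therefore n = 5.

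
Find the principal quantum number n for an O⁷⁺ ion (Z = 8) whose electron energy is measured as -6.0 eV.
n = 12

The exact energy levels follow E_n = -13.6057 Z² / n² eV with Z = 8.

The measured value (-6.0 eV) is reported to only 2 significant figures, so we must test candidate n values and see which one matches to that precision.

Candidate energies:
  n = 10:  E = -13.6057 × 8² / 10² = -8.70765 eV
  n = 11:  E = -13.6057 × 8² / 11² = -7.19640 eV
  n = 12:  E = -13.6057 × 8² / 12² = -6.04698 eV  ← matches
  n = 13:  E = -13.6057 × 8² / 13² = -5.15245 eV
  n = 14:  E = -13.6057 × 8² / 14² = -4.44268 eV

Checking against the measurement of -6.0 eV (2 sig figs), only n = 12 agrees:
E_12 = -6.04698 eV, which rounds to -6.0 eV ✓

Therefore n = 12.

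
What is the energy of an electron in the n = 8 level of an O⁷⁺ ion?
-13.6057 eV

For hydrogen-like ions, the energy levels scale with Z²:
E_n = -13.6057 Z² / n² eV

For O⁷⁺ (Z = 8) at n = 8:
E_8 = -13.6057 × 8² / 8²
E_8 = -13.6057 × 64 / 64
E_8 = -870.7648 / 64
E_8 = -13.6057 eV

The energy is 64 times more negative than hydrogen at the same n due to the stronger nuclear charge.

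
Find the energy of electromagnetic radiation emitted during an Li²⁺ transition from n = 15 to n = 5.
4.3538 eV

The energy levels are E_n = -13.6057 Z² eV / n².

Energy at n = 15: E_15 = -13.6057 × 3² / 15² = -0.5442280 eV
Energy at n = 5: E_5 = -13.6057 × 3² / 5² = -4.8980520 eV

For emission (electron falling to lower state), the photon energy is:
E_photon = E_15 - E_5 = |-0.5442280 - (-4.8980520)|
E_photon = 4.3538 eV

This energy is carried away by the emitted photon.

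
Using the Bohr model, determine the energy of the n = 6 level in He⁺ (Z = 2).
-1.51 eV

For hydrogen-like ions, the energy levels scale with Z²:
E_n = -13.6057 Z² / n² eV

For He⁺ (Z = 2) at n = 6:
E_6 = -13.6057 × 2² / 6²
E_6 = -13.6057 × 4 / 36
E_6 = -54.4228 / 36
E_6 = -1.51 eV

The energy is 4 times more negative than hydrogen at the same n due to the stronger nuclear charge.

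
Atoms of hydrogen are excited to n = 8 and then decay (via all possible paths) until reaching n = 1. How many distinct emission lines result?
28

The electron can occupy levels n = 1, 2, ..., 8 during de-excitation — that is m = 8 - 1 + 1 = 8 distinct levels.

The number of distinct spectral lines equals the number of ways to choose 2 of these m levels (each pair gives one possible emission transition):

Number of lines = m(m-1)/2 = 8×7/2 = 28

These correspond to all possible transitions between the 8 levels:
8 → 7, 8 → 6, 8 → 5, 8 → 4, 8 → 3, 8 → 2, 8 → 1, 7 → 6...

Each transition produces a photon with a unique energy (and thus wavelength). This count does not depend on Z.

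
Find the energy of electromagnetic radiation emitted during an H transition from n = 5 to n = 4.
0.30613 eV

The energy levels are E_n = -13.6057 eV / n².

Energy at n = 5: E_5 = -13.6057 / 5² = -0.54422800 eV
Energy at n = 4: E_4 = -13.6057 / 4² = -0.85035625 eV

For emission (electron falling to lower state), the photon energy is:
E_photon = E_5 - E_4 = |-0.54422800 - (-0.85035625)|
E_photon = 0.30613 eV

This energy is carried away by the emitted photon.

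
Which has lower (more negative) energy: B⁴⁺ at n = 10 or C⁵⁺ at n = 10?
C⁵⁺ at n = 10 (E = -4.898 eV)

Using E_n = -13.6057 Z² / n² eV:

B⁴⁺ (Z = 5) at n = 10:
E = -13.6057 × 5² / 10² = -13.6057 × 25 / 100 = -3.401425 eV

C⁵⁺ (Z = 6) at n = 10:
E = -13.6057 × 6² / 10² = -13.6057 × 36 / 100 = -4.898052 eV

Since -4.898052 eV < -3.401425 eV,
C⁵⁺ at n = 10 is more tightly bound (requires more energy to ionize).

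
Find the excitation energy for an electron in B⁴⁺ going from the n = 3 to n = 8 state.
32.48 eV

The energy levels of a hydrogen-like atom are E_n = -13.6057 Z² eV / n².

Energy at n = 3: E_3 = -13.6057 × 5² / 3² = -37.79361 eV
Energy at n = 8: E_8 = -13.6057 × 5² / 8² = -5.31473 eV

The excitation energy is the difference:
ΔE = E_8 - E_3
ΔE = -5.31473 - (-37.79361)
ΔE = 32.48 eV

Since this is positive, energy must be absorbed (photon absorption).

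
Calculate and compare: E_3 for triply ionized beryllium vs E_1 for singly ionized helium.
He⁺ at n = 1 (E = -54.42280 eV)

Using E_n = -13.6057 Z² / n² eV:

Be³⁺ (Z = 4) at n = 3:
E = -13.6057 × 4² / 3² = -13.6057 × 16 / 9 = -24.18791111 eV

He⁺ (Z = 2) at n = 1:
E = -13.6057 × 2² / 1² = -13.6057 × 4 / 1 = -54.42280000 eV

Since -54.42280000 eV < -24.18791111 eV,
He⁺ at n = 1 is more tightly bound (requires more energy to ionize).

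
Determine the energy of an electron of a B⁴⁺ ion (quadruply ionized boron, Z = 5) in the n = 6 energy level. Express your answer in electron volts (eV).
-9.448403 eV

The energy levels of a hydrogen-like atom are given by:
E_n = -13.6057 Z² / n² eV  (with Z = 5 for B⁴⁺)

For n = 6:
E_6 = -13.6057 × 5² / 6²
E_6 = -13.6057 × 25 / 36
E_6 = -9.448403 eV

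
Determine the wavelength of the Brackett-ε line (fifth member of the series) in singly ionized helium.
454.230619 nm

The lines of a series are numbered from the longest wavelength (smallest ΔE) outward; the fifth line is the transition from n = n_f + 5 to n_f.
The Brackett series has all transitions ending at n_f = 4.

For He⁺ (Z = 2), the fifth line (ε-line) is the jump from n = 9 to n = 4:
E_9 = -13.6057 × 2² / 9² = -0.6718864198 eV
E_4 = -13.6057 × 2² / 4² = -3.4014250000 eV
ΔE = E_9 - E_4 = 2.7295385802 eV

λ = hc/E = 1239.84 eV·nm / 2.7295385802 eV
λ = 454.230619 nm

This is the ε-line of the Brackett series in He⁺.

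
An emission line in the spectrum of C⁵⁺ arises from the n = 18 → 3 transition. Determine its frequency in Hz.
1.27938e+16 Hz

First, find the transition energy:
E_18 = -13.6057 × 6² / 18² = -1.51174444 eV
E_3 = -13.6057 × 6² / 3² = -54.42280000 eV
|ΔE| = |E_3 - E_18| = 52.91105556 eV

Convert to Joules: E = 52.91105556 eV × (1.602177 × 10⁻¹⁹ J/eV) = 8.4772876e-18 J

Using E = hf:
f = E/h = 8.4772876e-18 J / (6.62607 × 10⁻³⁴ J·s)
f = 1.27938e+16 Hz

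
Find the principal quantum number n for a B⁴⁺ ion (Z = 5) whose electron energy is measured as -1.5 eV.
n = 15

The exact energy levels follow E_n = -13.6057 Z² / n² eV with Z = 5.

The measured value (-1.5 eV) is reported to only 2 significant figures, so we must test candidate n values and see which one matches to that precision.

Candidate energies:
  n = 13:  E = -13.6057 × 5² / 13² = -2.01268 eV
  n = 14:  E = -13.6057 × 5² / 14² = -1.73542 eV
  n = 15:  E = -13.6057 × 5² / 15² = -1.51174 eV  ← matches
  n = 16:  E = -13.6057 × 5² / 16² = -1.32868 eV
  n = 17:  E = -13.6057 × 5² / 17² = -1.17696 eV

Checking against the measurement of -1.5 eV (2 sig figs), only n = 15 agrees:
E_15 = -1.51174 eV, which rounds to -1.5 eV ✓

Therefore n = 15.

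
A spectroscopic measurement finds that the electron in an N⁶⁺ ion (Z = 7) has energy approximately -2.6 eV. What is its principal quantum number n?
n = 16

The exact energy levels follow E_n = -13.6057 Z² / n² eV with Z = 7.

The measured value (-2.6 eV) is reported to only 2 significant figures, so we must test candidate n values and see which one matches to that precision.

Candidate energies:
  n = 14:  E = -13.6057 × 7² / 14² = -3.40143 eV
  n = 15:  E = -13.6057 × 7² / 15² = -2.96302 eV
  n = 16:  E = -13.6057 × 7² / 16² = -2.60422 eV  ← matches
  n = 17:  E = -13.6057 × 7² / 17² = -2.30685 eV
  n = 18:  E = -13.6057 × 7² / 18² = -2.05765 eV

Checking against the measurement of -2.6 eV (2 sig figs), only n = 16 agrees:
E_16 = -2.60422 eV, which rounds to -2.6 eV ✓

Therefore n = 16.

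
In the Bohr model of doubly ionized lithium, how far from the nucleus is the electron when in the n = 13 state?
2.9810 nm (or 29.8103 Å)

The Bohr radius formula is:
r_n = n² a₀ / Z

where a₀ = 0.0529177 nm is the Bohr radius.

For Li²⁺ (Z = 3) at n = 13:
r_13 = 13² × 0.0529177 nm / 3
r_13 = 169 × 0.0529177 nm / 3
r_13 = 8.94309 nm / 3
r_13 = 2.9810 nm

The electron orbits at approximately 2.9810 nm from the nucleus.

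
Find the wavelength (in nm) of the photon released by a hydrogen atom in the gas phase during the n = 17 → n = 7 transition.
5376.84 nm

First, find the transition energy using E_n = -13.6057 / n² eV:
E_17 = -13.6057 / 17² = -0.04707855 eV
E_7 = -13.6057 / 7² = -0.27766735 eV

Photon energy: |ΔE| = |E_7 - E_17| = 0.23058880 eV

Convert to wavelength using E = hc/λ with hc = 1239.84 eV·nm:
λ = hc/E = 1239.84 eV·nm / 0.23058880 eV
λ = 5376.84 nm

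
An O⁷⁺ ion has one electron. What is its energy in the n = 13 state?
-5.152 eV

For hydrogen-like ions, the energy levels scale with Z²:
E_n = -13.6057 Z² / n² eV

For O⁷⁺ (Z = 8) at n = 13:
E_13 = -13.6057 × 8² / 13²
E_13 = -13.6057 × 64 / 169
E_13 = -870.7648 / 169
E_13 = -5.152 eV

The energy is 64 times more negative than hydrogen at the same n due to the stronger nuclear charge.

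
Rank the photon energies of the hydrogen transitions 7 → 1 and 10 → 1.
10 → 1

Calculate the energy for each transition:

Transition 7 → 1:
ΔE₁ = |E_1 - E_7| = |-13.6057/1² - (-13.6057/7²)|
ΔE₁ = |-13.6057000000 - (-0.2776673469)| = 13.3280327 eV

Transition 10 → 1:
ΔE₂ = |E_1 - E_10| = |-13.6057/1² - (-13.6057/10²)|
ΔE₂ = |-13.6057000000 - (-0.1360570000)| = 13.4696430 eV

Since 13.4696430 eV > 13.3280327 eV, the transition 10 → 1 emits the more energetic photon.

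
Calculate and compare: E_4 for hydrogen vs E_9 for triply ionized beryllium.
Be³⁺ at n = 9 (E = -2.687546 eV)

Using E_n = -13.6057 Z² / n² eV:

H (Z = 1) at n = 4:
E = -13.6057 × 1² / 4² = -13.6057 × 1 / 16 = -0.850356250 eV

Be³⁺ (Z = 4) at n = 9:
E = -13.6057 × 4² / 9² = -13.6057 × 16 / 81 = -2.687545679 eV

Since -2.687545679 eV < -0.850356250 eV,
Be³⁺ at n = 9 is more tightly bound (requires more energy to ionize).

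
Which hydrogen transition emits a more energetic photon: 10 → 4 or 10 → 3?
10 → 3

Calculate the energy for each transition:

Transition 10 → 4:
ΔE₁ = |E_4 - E_10| = |-13.6057/4² - (-13.6057/10²)|
ΔE₁ = |-0.850356250 - (-0.136057000)| = 0.714299 eV

Transition 10 → 3:
ΔE₂ = |E_3 - E_10| = |-13.6057/3² - (-13.6057/10²)|
ΔE₂ = |-1.511744444 - (-0.136057000)| = 1.375687 eV

Since 1.375687 eV > 0.714299 eV, the transition 10 → 3 emits the more energetic photon.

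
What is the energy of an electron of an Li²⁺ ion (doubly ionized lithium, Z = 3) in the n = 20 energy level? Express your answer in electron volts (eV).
-0.30613 eV

The energy levels of a hydrogen-like atom are given by:
E_n = -13.6057 Z² / n² eV  (with Z = 3 for Li²⁺)

For n = 20:
E_20 = -13.6057 × 3² / 20²
E_20 = -13.6057 × 9 / 400
E_20 = -0.30613 eV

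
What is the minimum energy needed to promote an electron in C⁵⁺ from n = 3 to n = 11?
50.374823 eV

The energy levels of a hydrogen-like atom are E_n = -13.6057 Z² eV / n².

Energy at n = 3: E_3 = -13.6057 × 6² / 3² = -54.422800000 eV
Energy at n = 11: E_11 = -13.6057 × 6² / 11² = -4.047976860 eV

The excitation energy is the difference:
ΔE = E_11 - E_3
ΔE = -4.047976860 - (-54.422800000)
ΔE = 50.374823 eV

Since this is positive, energy must be absorbed (photon absorption).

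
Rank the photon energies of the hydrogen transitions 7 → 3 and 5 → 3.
7 → 3

Calculate the energy for each transition:

Transition 7 → 3:
ΔE₁ = |E_3 - E_7| = |-13.6057/3² - (-13.6057/7²)|
ΔE₁ = |-1.511744444444 - (-0.277667346939)| = 1.234077098 eV

Transition 5 → 3:
ΔE₂ = |E_3 - E_5| = |-13.6057/3² - (-13.6057/5²)|
ΔE₂ = |-1.511744444444 - (-0.544228000000)| = 0.967516444 eV

Since 1.234077098 eV > 0.967516444 eV, the transition 7 → 3 emits the more energetic photon.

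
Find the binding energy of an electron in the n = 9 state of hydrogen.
0.168 eV

The ionization energy is the energy needed to remove the electron completely (n → ∞).

For hydrogen, E_n = -13.6057 eV / n².

At n = 9: E_9 = -13.6057 / 9² = -0.167972 eV
At n = ∞: E_∞ = 0 eV

Ionization energy = E_∞ - E_9 = 0 - (-0.167972) = 0.167972 eV
Ionization energy ≈ 0.168 eV

This is also called the binding energy of the electron in state n = 9.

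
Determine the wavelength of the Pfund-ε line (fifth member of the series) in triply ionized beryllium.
189.846902 nm

The lines of a series are numbered from the longest wavelength (smallest ΔE) outward; the fifth line is the transition from n = n_f + 5 to n_f.
The Pfund series has all transitions ending at n_f = 5.

For Be³⁺ (Z = 4), the fifth line (ε-line) is the jump from n = 10 to n = 5:
E_10 = -13.6057 × 4² / 10² = -2.1769120000 eV
E_5 = -13.6057 × 4² / 5² = -8.7076480000 eV
ΔE = E_10 - E_5 = 6.5307360000 eV

λ = hc/E = 1239.84 eV·nm / 6.5307360000 eV
λ = 189.846902 nm

This is the ε-line of the Pfund series in Be³⁺.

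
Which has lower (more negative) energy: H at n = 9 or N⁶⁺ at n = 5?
N⁶⁺ at n = 5 (E = -26.667172 eV)

Using E_n = -13.6057 Z² / n² eV:

H (Z = 1) at n = 9:
E = -13.6057 × 1² / 9² = -13.6057 × 1 / 81 = -0.167971605 eV

N⁶⁺ (Z = 7) at n = 5:
E = -13.6057 × 7² / 5² = -13.6057 × 49 / 25 = -26.667172000 eV

Since -26.667172000 eV < -0.167971605 eV,
N⁶⁺ at n = 5 is more tightly bound (requires more energy to ionize).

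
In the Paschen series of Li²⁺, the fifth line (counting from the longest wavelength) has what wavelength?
106.03812 nm

The lines of a series are numbered from the longest wavelength (smallest ΔE) outward; the fifth line is the transition from n = n_f + 5 to n_f.
The Paschen series has all transitions ending at n_f = 3.

For Li²⁺ (Z = 3), the fifth line (ε-line) is the jump from n = 8 to n = 3:
E_8 = -13.6057 × 3² / 8² = -1.91330156 eV
E_3 = -13.6057 × 3² / 3² = -13.60570000 eV
ΔE = E_8 - E_3 = 11.69239844 eV

λ = hc/E = 1239.84 eV·nm / 11.69239844 eV
λ = 106.03812 nm

This is the ε-line of the Paschen series in Li²⁺.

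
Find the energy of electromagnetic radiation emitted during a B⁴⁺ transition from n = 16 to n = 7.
5.613002 eV

The energy levels are E_n = -13.6057 Z² eV / n².

Energy at n = 16: E_16 = -13.6057 × 5² / 16² = -1.328681641 eV
Energy at n = 7: E_7 = -13.6057 × 5² / 7² = -6.941683673 eV

For emission (electron falling to lower state), the photon energy is:
E_photon = E_16 - E_7 = |-1.328681641 - (-6.941683673)|
E_photon = 5.613002 eV

This energy is carried away by the emitted photon.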